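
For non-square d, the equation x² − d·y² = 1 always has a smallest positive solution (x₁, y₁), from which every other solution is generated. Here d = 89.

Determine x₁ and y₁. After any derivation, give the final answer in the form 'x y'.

500001 53000

√89 = [9; 2,3,3,2,18, …], period ℓ=5 (odd) → k=9
k=0  a_k=9  p_k/q_k = 9/1
k=1  a_k=2  p_k/q_k = 19/2
k=2  a_k=3  p_k/q_k = 66/7
…
k=4  a_k=2  p_k/q_k = 500/53
…
k=6  a_k=2  p_k/q_k = 18934/2007
…
k=8  a_k=3  p_k/q_k = 216991/23001
k=9  a_k=2  p_k/q_k = 500001/53000
(x₁, y₁) = (500001, 53000);  500001² − 89·53000² = 1 ✓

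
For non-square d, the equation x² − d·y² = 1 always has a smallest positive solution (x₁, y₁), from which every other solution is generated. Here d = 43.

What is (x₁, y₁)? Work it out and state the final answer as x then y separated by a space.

3482 531

[6; 1,1,3,1,5,1,3,1,1,12] for √43; ℓ=10 ⇒ convergent index 9
a_0=6:  p_0=6·1+0=6,  q_0=6·0+1=1
a_1=1:  p_1=1·6+1=7,  q_1=1·1+0=1
a_2=1:  p_2=1·7+6=13,  q_2=1·1+1=2
a_3=3:  p_3=3·13+7=46,  q_3=3·2+1=7
a_4=1:  p_4=1·46+13=59,  q_4=1·7+2=9
…
a_8=1:  p_8=1·1541+400=1941,  q_8=1·235+61=296
a_9=1:  p_9=1·1941+1541=3482,  q_9=1·296+235=531
→ (3482, 531).  Check: 3482²=12124324, 43·531²=12124323, difference 1.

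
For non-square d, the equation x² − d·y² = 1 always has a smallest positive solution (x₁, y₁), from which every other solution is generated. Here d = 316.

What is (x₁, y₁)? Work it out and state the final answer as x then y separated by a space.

12799 720

√316 → a₀=17, period (1,3,2,8,2,3,1,34); ℓ=8 even so k=7
k=0  a_k=17  p_k/q_k = 17/1
…
k=2  a_k=3  p_k/q_k = 71/4
…
k=4  a_k=8  p_k/q_k = 1351/76
k=5  a_k=2  p_k/q_k = 2862/161
k=6  a_k=3  p_k/q_k = 9937/559
k=7  a_k=1  p_k/q_k = 12799/720
fundamental: x₁=12799, y₁=720  (since 163814401 − 316·518400 = 1)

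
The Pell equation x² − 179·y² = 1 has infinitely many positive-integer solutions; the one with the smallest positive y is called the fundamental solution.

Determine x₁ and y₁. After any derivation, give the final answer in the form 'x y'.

4190210 313191

[13; 2,1,1,1,3,…,1,2,26] for √179; ℓ=14 ⇒ convergent index 13
a_0=13:  p_0=13·1+0=13,  q_0=13·0+1=1
…
a_3=1:  p_3=1·40+27=67,  q_3=1·3+2=5
a_4=1:  p_4=1·67+40=107,  q_4=1·5+3=8
a_5=3:  p_5=3·107+67=388,  q_5=3·8+5=29
…
a_7=13:  p_7=13·2047+388=26999,  q_7=13·153+29=2018
a_8=5:  p_8=5·26999+2047=137042,  q_8=5·2018+153=10243
a_9=3:  p_9=3·137042+26999=438125,  q_9=3·10243+2018=32747
…
a_11=1:  p_11=1·575167+438125=1013292,  q_11=1·42990+32747=75737
a_12=1:  p_12=1·1013292+575167=1588459,  q_12=1·75737+42990=118727
a_13=2:  p_13=2·1588459+1013292=4190210,  q_13=2·118727+75737=313191
→ (4190210, 313191).  Check: 4190210²=17557859844100, 179·313191²=17557859844099, difference 1.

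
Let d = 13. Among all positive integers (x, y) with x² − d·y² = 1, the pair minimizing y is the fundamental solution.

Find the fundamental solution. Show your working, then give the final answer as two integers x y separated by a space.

649 180

√13 = [3; 1,1,1,1,6, …], period ℓ=5 (odd) → k=9
i=0: a=3 ⇒ p=3, q=1
i=1: a=1 ⇒ p=4, q=1
…
i=4: a=1 ⇒ p=18, q=5
i=5: a=6 ⇒ p=119, q=33
i=6: a=1 ⇒ p=137, q=38
…
i=8: a=1 ⇒ p=393, q=109
i=9: a=1 ⇒ p=649, q=180
fundamental: x₁=649, y₁=180  (since 421201 − 13·32400 = 1)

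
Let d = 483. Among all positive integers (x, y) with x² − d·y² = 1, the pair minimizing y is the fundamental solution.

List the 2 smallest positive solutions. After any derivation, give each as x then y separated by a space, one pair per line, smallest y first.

√483 = [21; 1,42, …], period ℓ=2 (even) → k=1
k=0  a_k=21  p_k/q_k = 21/1
k=1  a_k=1  p_k/q_k = 22/1
(x₁, y₁) = (22, 1);  22² − 483·1² = 1 ✓
(x_2, y_2) = (22·22 + 483·1·1, 22·1 + 1·22) = (967, 44)

22 1
967 44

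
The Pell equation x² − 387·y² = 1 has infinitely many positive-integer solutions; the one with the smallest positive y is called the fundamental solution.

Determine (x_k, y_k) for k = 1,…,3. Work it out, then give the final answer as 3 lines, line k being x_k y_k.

√387 → a₀=19, period (1,2,19,2,1,38); ℓ=6 even so k=5
k=0  a_k=19  p_k/q_k = 19/1
k=1  a_k=1  p_k/q_k = 20/1
k=2  a_k=2  p_k/q_k = 59/3
k=3  a_k=19  p_k/q_k = 1141/58
k=4  a_k=2  p_k/q_k = 2341/119
k=5  a_k=1  p_k/q_k = 3482/177
fundamental: x₁=3482, y₁=177  (since 12124324 − 387·31329 = 1)
(3482+177√387)^2 = 24248647 + 1232628√387
(3482+177√387)^3 = 168867574226 + 8584021215√387

3482 177
24248647 1232628
168867574226 8584021215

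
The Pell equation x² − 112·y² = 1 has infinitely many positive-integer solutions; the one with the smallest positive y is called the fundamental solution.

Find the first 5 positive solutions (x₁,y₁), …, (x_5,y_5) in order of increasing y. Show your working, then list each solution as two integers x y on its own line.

√112 → a₀=10, period (1,1,2,1,1,20); ℓ=6 even so k=5
i=0: a=10 ⇒ p=10, q=1
i=1: a=1 ⇒ p=11, q=1
…
i=4: a=1 ⇒ p=74, q=7
i=5: a=1 ⇒ p=127, q=12
fundamental: x₁=127, y₁=12  (since 16129 − 112·144 = 1)
(x_2, y_2) = (127·127 + 112·12·12, 127·12 + 12·127) = (32257, 3048)
(x_3, y_3) = (127·32257 + 112·12·3048, 127·3048 + 12·32257) = (8193151, 774180)
(x_4, y_4) = (127·8193151 + 112·12·774180, 127·774180 + 12·8193151) = (2081028097, 196638672)
(x_5, y_5) = (127·2081028097 + 112·12·196638672, 127·196638672 + 12·2081028097) = (528572943487, 49945448508)

127 12
32257 3048
8193151 774180
2081028097 196638672
528572943487 49945448508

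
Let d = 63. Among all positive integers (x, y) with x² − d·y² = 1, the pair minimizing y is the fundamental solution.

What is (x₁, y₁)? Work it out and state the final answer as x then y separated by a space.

8 1

√63 → a₀=7, period (1,14); ℓ=2 even so k=1
a_0=7:  p_0=7·1+0=7,  q_0=7·0+1=1
a_1=1:  p_1=1·7+1=8,  q_1=1·1+0=1
(x₁, y₁) = (8, 1);  8² − 63·1² = 1 ✓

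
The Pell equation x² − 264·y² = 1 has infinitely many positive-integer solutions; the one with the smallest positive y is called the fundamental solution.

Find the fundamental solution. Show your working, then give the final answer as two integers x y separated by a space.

√264 = [16; 4,32, …], period ℓ=2 (even) → k=1
k=0  a_k=16  p_k/q_k = 16/1
k=1  a_k=4  p_k/q_k = 65/4
fundamental: x₁=65, y₁=4  (since 4225 − 264·16 = 1)

65 4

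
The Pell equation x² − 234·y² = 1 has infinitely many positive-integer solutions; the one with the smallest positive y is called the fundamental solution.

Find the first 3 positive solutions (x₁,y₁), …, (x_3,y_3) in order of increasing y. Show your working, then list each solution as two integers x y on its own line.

5201 340
54100801 3536680
562756526801 36788545020

[15; 3,2,1,2,1,2,3,30] for √234; ℓ=8 ⇒ convergent index 7
i=0: a=15 ⇒ p=15, q=1
…
i=2: a=2 ⇒ p=107, q=7
i=3: a=1 ⇒ p=153, q=10
i=4: a=2 ⇒ p=413, q=27
i=5: a=1 ⇒ p=566, q=37
i=6: a=2 ⇒ p=1545, q=101
i=7: a=3 ⇒ p=5201, q=340
→ (5201, 340).  Check: 5201²=27050401, 234·340²=27050400, difference 1.
n=2: (5201,340)∘(5201,340) = (5201·5201+234·340·340, 5201·340+340·5201) = (54100801,3536680)
n=3: (54100801,3536680)∘(5201,340) = (5201·54100801+234·340·3536680, 5201·3536680+340·54100801) = (562756526801,36788545020)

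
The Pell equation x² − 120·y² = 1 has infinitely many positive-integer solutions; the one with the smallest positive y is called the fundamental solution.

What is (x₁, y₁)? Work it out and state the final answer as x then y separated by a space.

√120 = [10; 1,20, …], period ℓ=2 (even) → k=1
k=0  a_k=10  p_k/q_k = 10/1
k=1  a_k=1  p_k/q_k = 11/1
fundamental: x₁=11, y₁=1  (since 121 − 120·1 = 1)

11 1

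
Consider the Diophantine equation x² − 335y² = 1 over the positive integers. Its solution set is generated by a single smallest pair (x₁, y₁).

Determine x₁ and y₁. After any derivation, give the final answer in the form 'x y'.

√335 → a₀=18, period (3,3,3,36); ℓ=4 even so k=3
a_0=18:  p_0=18·1+0=18,  q_0=18·0+1=1
a_1=3:  p_1=3·18+1=55,  q_1=3·1+0=3
a_2=3:  p_2=3·55+18=183,  q_2=3·3+1=10
a_3=3:  p_3=3·183+55=604,  q_3=3·10+3=33
fundamental: x₁=604, y₁=33  (since 364816 − 335·1089 = 1)

604 33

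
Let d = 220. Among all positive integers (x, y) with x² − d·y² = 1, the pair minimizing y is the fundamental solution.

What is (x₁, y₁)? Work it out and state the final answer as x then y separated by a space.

89 6

√220 = [14; 1,4,1,28, …], period ℓ=4 (even) → k=3
a_0=14:  p_0=14·1+0=14,  q_0=14·0+1=1
…
a_2=4:  p_2=4·15+14=74,  q_2=4·1+1=5
a_3=1:  p_3=1·74+15=89,  q_3=1·5+1=6
fundamental: x₁=89, y₁=6  (since 7921 − 220·36 = 1)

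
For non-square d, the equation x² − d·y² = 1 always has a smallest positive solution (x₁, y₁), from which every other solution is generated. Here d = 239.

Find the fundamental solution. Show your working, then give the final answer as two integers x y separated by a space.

√239 → a₀=15, period (2,5,1,2,4,15,4,2,1,5,2,30); ℓ=12 even so k=11
step 0: (15, 1)  from 15·(1,0) + (0,1)
step 1: (31, 2)  from 2·(15,1) + (1,0)
…
step 3: (201, 13)  from 1·(170,11) + (31,2)
step 4: (572, 37)  from 2·(201,13) + (170,11)
step 5: (2489, 161)  from 4·(572,37) + (201,13)
step 6: (37907, 2452)  from 15·(2489,161) + (572,37)
step 7: (154117, 9969)  from 4·(37907,2452) + (2489,161)
step 8: (346141, 22390)  from 2·(154117,9969) + (37907,2452)
step 9: (500258, 32359)  from 1·(346141,22390) + (154117,9969)
step 10: (2847431, 184185)  from 5·(500258,32359) + (346141,22390)
step 11: (6195120, 400729)  from 2·(2847431,184185) + (500258,32359)
fundamental: x₁=6195120, y₁=400729  (since 38379511814400 − 239·160583731441 = 1)

6195120 400729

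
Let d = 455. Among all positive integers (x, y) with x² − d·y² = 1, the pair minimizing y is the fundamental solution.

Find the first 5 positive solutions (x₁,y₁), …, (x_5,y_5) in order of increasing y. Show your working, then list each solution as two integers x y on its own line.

64 3
8191 384
1048384 49149
134184961 6290688
17174626624 805158915

[21; 3,42] for √455; ℓ=2 ⇒ convergent index 1
a_0=21:  p_0=21·1+0=21,  q_0=21·0+1=1
a_1=3:  p_1=3·21+1=64,  q_1=3·1+0=3
(x₁, y₁) = (64, 3);  64² − 455·3² = 1 ✓
(x_2, y_2) = (64·64 + 455·3·3, 64·3 + 3·64) = (8191, 384)
(x_3, y_3) = (64·8191 + 455·3·384, 64·384 + 3·8191) = (1048384, 49149)
(x_4, y_4) = (64·1048384 + 455·3·49149, 64·49149 + 3·1048384) = (134184961, 6290688)
(x_5, y_5) = (64·134184961 + 455·3·6290688, 64·6290688 + 3·134184961) = (17174626624, 805158915)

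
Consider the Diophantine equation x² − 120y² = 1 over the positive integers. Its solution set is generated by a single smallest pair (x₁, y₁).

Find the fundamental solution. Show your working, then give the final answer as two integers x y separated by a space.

11 1

√120 → a₀=10, period (1,20); ℓ=2 even so k=1
a_0=10:  p_0=10·1+0=10,  q_0=10·0+1=1
a_1=1:  p_1=1·10+1=11,  q_1=1·1+0=1
(x₁, y₁) = (11, 1);  11² − 120·1² = 1 ✓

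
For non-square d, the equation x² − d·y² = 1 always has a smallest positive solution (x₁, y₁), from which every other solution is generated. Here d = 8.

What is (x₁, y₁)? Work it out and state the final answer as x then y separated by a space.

3 1

√8 = [2; 1,4, …], period ℓ=2 (even) → k=1
a_0=2:  p_0=2·1+0=2,  q_0=2·0+1=1
a_1=1:  p_1=1·2+1=3,  q_1=1·1+0=1
fundamental: x₁=3, y₁=1  (since 9 − 8·1 = 1)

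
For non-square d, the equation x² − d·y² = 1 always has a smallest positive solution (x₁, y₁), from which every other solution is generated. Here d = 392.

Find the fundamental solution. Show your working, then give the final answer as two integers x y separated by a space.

99 5

√392 = [19; 1,3,1,38, …], period ℓ=4 (even) → k=3
step 0: (19, 1)  from 19·(1,0) + (0,1)
step 1: (20, 1)  from 1·(19,1) + (1,0)
step 2: (79, 4)  from 3·(20,1) + (19,1)
step 3: (99, 5)  from 1·(79,4) + (20,1)
→ (99, 5).  Check: 99²=9801, 392·5²=9800, difference 1.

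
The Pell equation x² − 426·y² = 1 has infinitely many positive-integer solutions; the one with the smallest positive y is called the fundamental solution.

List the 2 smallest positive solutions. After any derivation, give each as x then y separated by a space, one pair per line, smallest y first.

√426 = [20; 1,1,1,3,2,6,2,3,1,1,1,40, …], period ℓ=12 (even) → k=11
step 0: (20, 1)  from 20·(1,0) + (0,1)
…
step 2: (41, 2)  from 1·(21,1) + (20,1)
…
step 4: (227, 11)  from 3·(62,3) + (41,2)
step 5: (516, 25)  from 2·(227,11) + (62,3)
step 6: (3323, 161)  from 6·(516,25) + (227,11)
…
step 9: (31971, 1549)  from 1·(24809,1202) + (7162,347)
step 10: (56780, 2751)  from 1·(31971,1549) + (24809,1202)
step 11: (88751, 4300)  from 1·(56780,2751) + (31971,1549)
→ (88751, 4300).  Check: 88751²=7876740001, 426·4300²=7876740000, difference 1.
(88751+4300√426)^2 = 15753480001 + 763258600√426

88751 4300
15753480001 763258600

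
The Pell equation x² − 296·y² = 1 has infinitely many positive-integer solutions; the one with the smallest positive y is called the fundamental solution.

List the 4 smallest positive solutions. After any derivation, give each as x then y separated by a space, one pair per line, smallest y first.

√296 → a₀=17, period (4,1,7,1,4,34); ℓ=6 even so k=5
i=0: a=17 ⇒ p=17, q=1
…
i=2: a=1 ⇒ p=86, q=5
…
i=4: a=1 ⇒ p=757, q=44
i=5: a=4 ⇒ p=3699, q=215
→ (3699, 215).  Check: 3699²=13682601, 296·215²=13682600, difference 1.
(3699+215√296)^2 = 27365201 + 1590570√296
(3699+215√296)^3 = 202447753299 + 11767036645√296
(3699+215√296)^4 = 1497708451540801 + 87052535509140√296

3699 215
27365201 1590570
202447753299 11767036645
1497708451540801 87052535509140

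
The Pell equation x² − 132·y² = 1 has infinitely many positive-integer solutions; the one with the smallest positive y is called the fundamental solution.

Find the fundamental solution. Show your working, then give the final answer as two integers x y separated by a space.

23 2

[11; 2,22] for √132; ℓ=2 ⇒ convergent index 1
k=0  a_k=11  p_k/q_k = 11/1
k=1  a_k=2  p_k/q_k = 23/2
(x₁, y₁) = (23, 2);  23² − 132·2² = 1 ✓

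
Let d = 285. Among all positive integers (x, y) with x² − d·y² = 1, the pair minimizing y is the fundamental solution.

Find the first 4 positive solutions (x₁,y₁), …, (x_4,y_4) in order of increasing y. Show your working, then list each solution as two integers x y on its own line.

2431 144
11819521 700128
57466508671 3404022192
279402153338881 16550355197376

√285 = [16; 1,7,2,7,1,32, …], period ℓ=6 (even) → k=5
k=0  a_k=16  p_k/q_k = 16/1
…
k=2  a_k=7  p_k/q_k = 135/8
k=3  a_k=2  p_k/q_k = 287/17
k=4  a_k=7  p_k/q_k = 2144/127
k=5  a_k=1  p_k/q_k = 2431/144
fundamental: x₁=2431, y₁=144  (since 5909761 − 285·20736 = 1)
(2431+144√285)^2 = 11819521 + 700128√285
(2431+144√285)^3 = 57466508671 + 3404022192√285
(2431+144√285)^4 = 279402153338881 + 16550355197376√285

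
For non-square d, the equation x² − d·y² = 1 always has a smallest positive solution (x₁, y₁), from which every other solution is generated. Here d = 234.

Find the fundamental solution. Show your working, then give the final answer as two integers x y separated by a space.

d=234: √d = [15; 3,2,1,2,1,2,3,30] (ℓ=8, even), read p_7/q_7
i=0: a=15 ⇒ p=15, q=1
i=1: a=3 ⇒ p=46, q=3
…
i=3: a=1 ⇒ p=153, q=10
…
i=5: a=1 ⇒ p=566, q=37
i=6: a=2 ⇒ p=1545, q=101
i=7: a=3 ⇒ p=5201, q=340
→ (5201, 340).  Check: 5201²=27050401, 234·340²=27050400, difference 1.

5201 340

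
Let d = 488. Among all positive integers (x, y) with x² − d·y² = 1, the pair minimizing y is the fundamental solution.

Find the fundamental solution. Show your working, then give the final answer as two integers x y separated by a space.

243 11

d=488: √d = [22; 11,44] (ℓ=2, even), read p_1/q_1
k=0  a_k=22  p_k/q_k = 22/1
k=1  a_k=11  p_k/q_k = 243/11
(x₁, y₁) = (243, 11);  243² − 488·11² = 1 ✓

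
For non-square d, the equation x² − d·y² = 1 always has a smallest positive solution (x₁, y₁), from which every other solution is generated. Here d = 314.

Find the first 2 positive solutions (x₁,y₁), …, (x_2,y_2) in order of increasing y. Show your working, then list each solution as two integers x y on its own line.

√314 = [17; 1,2,1,1,2,1,34, …], period ℓ=7 (odd) → k=13
i=0: a=17 ⇒ p=17, q=1
i=1: a=1 ⇒ p=18, q=1
i=2: a=2 ⇒ p=53, q=3
i=3: a=1 ⇒ p=71, q=4
i=4: a=1 ⇒ p=124, q=7
i=5: a=2 ⇒ p=319, q=18
i=6: a=1 ⇒ p=443, q=25
i=7: a=34 ⇒ p=15381, q=868
i=8: a=1 ⇒ p=15824, q=893
i=9: a=2 ⇒ p=47029, q=2654
i=10: a=1 ⇒ p=62853, q=3547
i=11: a=1 ⇒ p=109882, q=6201
i=12: a=2 ⇒ p=282617, q=15949
i=13: a=1 ⇒ p=392499, q=22150
fundamental: x₁=392499, y₁=22150  (since 154055465001 − 314·490622500 = 1)
(x_2, y_2) = (392499·392499 + 314·22150·22150, 392499·22150 + 22150·392499) = (308110930001, 17387705700)

392499 22150
308110930001 17387705700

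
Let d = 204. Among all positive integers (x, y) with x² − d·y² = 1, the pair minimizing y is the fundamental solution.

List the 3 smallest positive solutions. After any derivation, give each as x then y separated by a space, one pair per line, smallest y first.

4999 350
49980001 3499300
499700044999 34986001050

√204 → a₀=14, period (3,1,1,6,1,1,3,28); ℓ=8 even so k=7
i=0: a=14 ⇒ p=14, q=1
…
i=6: a=1 ⇒ p=1414, q=99
i=7: a=3 ⇒ p=4999, q=350
(x₁, y₁) = (4999, 350);  4999² − 204·350² = 1 ✓
(x_2, y_2) = (4999·4999 + 204·350·350, 4999·350 + 350·4999) = (49980001, 3499300)
(x_3, y_3) = (4999·49980001 + 204·350·3499300, 4999·3499300 + 350·49980001) = (499700044999, 34986001050)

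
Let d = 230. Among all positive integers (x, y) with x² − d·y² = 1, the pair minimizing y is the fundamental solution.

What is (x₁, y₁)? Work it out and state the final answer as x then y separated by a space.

d=230: √d = [15; 6,30] (ℓ=2, even), read p_1/q_1
k=0  a_k=15  p_k/q_k = 15/1
k=1  a_k=6  p_k/q_k = 91/6
→ (91, 6).  Check: 91²=8281, 230·6²=8280, difference 1.

91 6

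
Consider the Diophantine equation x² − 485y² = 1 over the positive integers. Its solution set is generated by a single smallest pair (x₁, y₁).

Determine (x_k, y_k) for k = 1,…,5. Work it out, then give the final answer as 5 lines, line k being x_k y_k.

969 44
1877921 85272
3639409929 165257092
7053174564481 320268159024
13669048666554249 620679526931420

[22; 44] for √485; ℓ=1 ⇒ convergent index 1
i=0: a=22 ⇒ p=22, q=1
i=1: a=44 ⇒ p=969, q=44
(x₁, y₁) = (969, 44);  969² − 485·44² = 1 ✓
(x_2, y_2) = (969·969 + 485·44·44, 969·44 + 44·969) = (1877921, 85272)
(x_3, y_3) = (969·1877921 + 485·44·85272, 969·85272 + 44·1877921) = (3639409929, 165257092)
(x_4, y_4) = (969·3639409929 + 485·44·165257092, 969·165257092 + 44·3639409929) = (7053174564481, 320268159024)
(x_5, y_5) = (969·7053174564481 + 485·44·320268159024, 969·320268159024 + 44·7053174564481) = (13669048666554249, 620679526931420)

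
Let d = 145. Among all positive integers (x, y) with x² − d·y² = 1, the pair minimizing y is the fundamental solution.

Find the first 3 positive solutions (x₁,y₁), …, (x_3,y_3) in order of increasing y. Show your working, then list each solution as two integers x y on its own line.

289 24
167041 13872
96549409 8017992

√145 = [12; 24, …], period ℓ=1 (odd) → k=1
i=0: a=12 ⇒ p=12, q=1
i=1: a=24 ⇒ p=289, q=24
→ (289, 24).  Check: 289²=83521, 145·24²=83520, difference 1.
n=2: (289,24)∘(289,24) = (289·289+145·24·24, 289·24+24·289) = (167041,13872)
n=3: (167041,13872)∘(289,24) = (289·167041+145·24·13872, 289·13872+24·167041) = (96549409,8017992)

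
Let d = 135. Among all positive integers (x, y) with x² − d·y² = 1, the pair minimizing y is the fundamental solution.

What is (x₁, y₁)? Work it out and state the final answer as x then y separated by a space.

244 21

√135 = [11; 1,1,1,1,1,1,1,22, …], period ℓ=8 (even) → k=7
a_0=11:  p_0=11·1+0=11,  q_0=11·0+1=1
a_1=1:  p_1=1·11+1=12,  q_1=1·1+0=1
…
a_5=1:  p_5=1·58+35=93,  q_5=1·5+3=8
a_6=1:  p_6=1·93+58=151,  q_6=1·8+5=13
a_7=1:  p_7=1·151+93=244,  q_7=1·13+8=21
(x₁, y₁) = (244, 21);  244² − 135·21² = 1 ✓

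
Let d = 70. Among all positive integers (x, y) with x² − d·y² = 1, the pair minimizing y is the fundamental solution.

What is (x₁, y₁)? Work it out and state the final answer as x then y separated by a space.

√70 → a₀=8, period (2,1,2,1,2,16); ℓ=6 even so k=5
a_0=8:  p_0=8·1+0=8,  q_0=8·0+1=1
…
a_2=1:  p_2=1·17+8=25,  q_2=1·2+1=3
a_3=2:  p_3=2·25+17=67,  q_3=2·3+2=8
a_4=1:  p_4=1·67+25=92,  q_4=1·8+3=11
a_5=2:  p_5=2·92+67=251,  q_5=2·11+8=30
(x₁, y₁) = (251, 30);  251² − 70·30² = 1 ✓

251 30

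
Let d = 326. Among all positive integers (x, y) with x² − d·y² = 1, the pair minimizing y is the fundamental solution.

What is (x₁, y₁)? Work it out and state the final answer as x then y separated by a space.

d=326: √d = [18; 18,36] (ℓ=2, even), read p_1/q_1
step 0: (18, 1)  from 18·(1,0) + (0,1)
step 1: (325, 18)  from 18·(18,1) + (1,0)
(x₁, y₁) = (325, 18);  325² − 326·18² = 1 ✓

325 18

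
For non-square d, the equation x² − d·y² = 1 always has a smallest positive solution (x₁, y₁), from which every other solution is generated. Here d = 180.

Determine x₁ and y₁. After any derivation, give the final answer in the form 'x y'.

[13; 2,2,2,26] for √180; ℓ=4 ⇒ convergent index 3
k=0  a_k=13  p_k/q_k = 13/1
…
k=2  a_k=2  p_k/q_k = 67/5
k=3  a_k=2  p_k/q_k = 161/12
(x₁, y₁) = (161, 12);  161² − 180·12² = 1 ✓

161 12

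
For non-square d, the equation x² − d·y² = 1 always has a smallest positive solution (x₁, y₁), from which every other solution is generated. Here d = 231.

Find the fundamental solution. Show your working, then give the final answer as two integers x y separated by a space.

[15; 5,30] for √231; ℓ=2 ⇒ convergent index 1
step 0: (15, 1)  from 15·(1,0) + (0,1)
step 1: (76, 5)  from 5·(15,1) + (1,0)
→ (76, 5).  Check: 76²=5776, 231·5²=5775, difference 1.

76 5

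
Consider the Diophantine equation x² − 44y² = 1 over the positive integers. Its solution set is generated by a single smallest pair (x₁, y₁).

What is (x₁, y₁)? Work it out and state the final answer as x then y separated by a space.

d=44: √d = [6; 1,1,1,2,1,1,1,12] (ℓ=8, even), read p_7/q_7
i=0: a=6 ⇒ p=6, q=1
…
i=2: a=1 ⇒ p=13, q=2
…
i=4: a=2 ⇒ p=53, q=8
i=5: a=1 ⇒ p=73, q=11
i=6: a=1 ⇒ p=126, q=19
i=7: a=1 ⇒ p=199, q=30
→ (199, 30).  Check: 199²=39601, 44·30²=39600, difference 1.

199 30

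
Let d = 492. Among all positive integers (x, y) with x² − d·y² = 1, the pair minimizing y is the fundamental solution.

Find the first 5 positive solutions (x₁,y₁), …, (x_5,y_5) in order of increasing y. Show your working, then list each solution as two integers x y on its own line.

29767 1342
1772148577 79894628
105503093353351 4756446782010
6281021157926249857 283170302640288712
373934313510478265633287 16858260792630501398198

d=492: √d = [22; 5,1,1,10,1,1,5,44] (ℓ=8, even), read p_7/q_7
k=0  a_k=22  p_k/q_k = 22/1
k=1  a_k=5  p_k/q_k = 111/5
k=2  a_k=1  p_k/q_k = 133/6
k=3  a_k=1  p_k/q_k = 244/11
k=4  a_k=10  p_k/q_k = 2573/116
k=5  a_k=1  p_k/q_k = 2817/127
k=6  a_k=1  p_k/q_k = 5390/243
k=7  a_k=5  p_k/q_k = 29767/1342
(x₁, y₁) = (29767, 1342);  29767² − 492·1342² = 1 ✓
(x_2, y_2) = (29767·29767 + 492·1342·1342, 29767·1342 + 1342·29767) = (1772148577, 79894628)
(x_3, y_3) = (29767·1772148577 + 492·1342·79894628, 29767·79894628 + 1342·1772148577) = (105503093353351, 4756446782010)
(x_4, y_4) = (29767·105503093353351 + 492·1342·4756446782010, 29767·4756446782010 + 1342·105503093353351) = (6281021157926249857, 283170302640288712)
(x_5, y_5) = (29767·6281021157926249857 + 492·1342·283170302640288712, 29767·283170302640288712 + 1342·6281021157926249857) = (373934313510478265633287, 16858260792630501398198)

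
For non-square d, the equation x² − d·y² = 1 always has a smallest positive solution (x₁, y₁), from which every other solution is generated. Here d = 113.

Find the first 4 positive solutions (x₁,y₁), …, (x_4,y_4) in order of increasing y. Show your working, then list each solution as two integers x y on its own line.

√113 → a₀=10, period (1,1,1,2,2,1,1,1,20); ℓ=9 odd so k=17
step 0: (10, 1)  from 10·(1,0) + (0,1)
step 1: (11, 1)  from 1·(10,1) + (1,0)
step 2: (21, 2)  from 1·(11,1) + (10,1)
…
step 4: (85, 8)  from 2·(32,3) + (21,2)
step 5: (202, 19)  from 2·(85,8) + (32,3)
…
step 7: (489, 46)  from 1·(287,27) + (202,19)
step 8: (776, 73)  from 1·(489,46) + (287,27)
step 9: (16009, 1506)  from 20·(776,73) + (489,46)
step 10: (16785, 1579)  from 1·(16009,1506) + (776,73)
step 11: (32794, 3085)  from 1·(16785,1579) + (16009,1506)
step 12: (49579, 4664)  from 1·(32794,3085) + (16785,1579)
…
step 14: (313483, 29490)  from 2·(131952,12413) + (49579,4664)
step 15: (445435, 41903)  from 1·(313483,29490) + (131952,12413)
step 16: (758918, 71393)  from 1·(445435,41903) + (313483,29490)
step 17: (1204353, 113296)  from 1·(758918,71393) + (445435,41903)
fundamental: x₁=1204353, y₁=113296  (since 1450466148609 − 113·12835983616 = 1)
(x_2, y_2) = (1204353·1204353 + 113·113296·113296, 1204353·113296 + 113296·1204353) = (2900932297217, 272896754976)
(x_3, y_3) = (1204353·2900932297217 + 113·113296·272896754976, 1204353·272896754976 + 113296·2900932297217) = (6987493029899166849, 657328051091107760)
(x_4, y_4) = (1204353·6987493029899166849 + 113·113296·657328051091107760, 1204353·657328051091107760 + 113296·6987493029899166849) = (16830816386073401651890177, 1583310020631184911403584)

1204353 113296
2900932297217 272896754976
6987493029899166849 657328051091107760
16830816386073401651890177 1583310020631184911403584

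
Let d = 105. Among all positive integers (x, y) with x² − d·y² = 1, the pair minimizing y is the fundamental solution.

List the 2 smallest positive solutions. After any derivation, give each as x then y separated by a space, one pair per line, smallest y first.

√105 → a₀=10, period (4,20); ℓ=2 even so k=1
k=0  a_k=10  p_k/q_k = 10/1
k=1  a_k=4  p_k/q_k = 41/4
fundamental: x₁=41, y₁=4  (since 1681 − 105·16 = 1)
k=2:  x_2 = 41·41+105·4·4 = 3361,  y_2 = 41·4+4·41 = 328

41 4
3361 328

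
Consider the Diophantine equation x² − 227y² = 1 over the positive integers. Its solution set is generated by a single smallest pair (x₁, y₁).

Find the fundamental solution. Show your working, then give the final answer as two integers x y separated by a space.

226 15

d=227: √d = [15; 15,30] (ℓ=2, even), read p_1/q_1
i=0: a=15 ⇒ p=15, q=1
i=1: a=15 ⇒ p=226, q=15
(x₁, y₁) = (226, 15);  226² − 227·15² = 1 ✓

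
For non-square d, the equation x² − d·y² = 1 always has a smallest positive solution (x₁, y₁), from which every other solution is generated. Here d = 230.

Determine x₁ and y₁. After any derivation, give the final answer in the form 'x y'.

√230 → a₀=15, period (6,30); ℓ=2 even so k=1
i=0: a=15 ⇒ p=15, q=1
i=1: a=6 ⇒ p=91, q=6
(x₁, y₁) = (91, 6);  91² − 230·6² = 1 ✓

91 6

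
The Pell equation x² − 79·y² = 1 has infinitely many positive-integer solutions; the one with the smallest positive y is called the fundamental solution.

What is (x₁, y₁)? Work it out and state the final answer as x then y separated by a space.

80 9

d=79: √d = [8; 1,7,1,16] (ℓ=4, even), read p_3/q_3
step 0: (8, 1)  from 8·(1,0) + (0,1)
…
step 2: (71, 8)  from 7·(9,1) + (8,1)
step 3: (80, 9)  from 1·(71,8) + (9,1)
fundamental: x₁=80, y₁=9  (since 6400 − 79·81 = 1)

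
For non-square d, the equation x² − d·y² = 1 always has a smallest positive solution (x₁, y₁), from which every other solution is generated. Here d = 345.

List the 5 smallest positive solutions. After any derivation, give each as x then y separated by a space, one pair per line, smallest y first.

d=345: √d = [18; 1,1,2,1,6,1,2,1,1,36] (ℓ=10, even), read p_9/q_9
i=0: a=18 ⇒ p=18, q=1
…
i=3: a=2 ⇒ p=93, q=5
…
i=5: a=6 ⇒ p=873, q=47
…
i=7: a=2 ⇒ p=2879, q=155
i=8: a=1 ⇒ p=3882, q=209
i=9: a=1 ⇒ p=6761, q=364
fundamental: x₁=6761, y₁=364  (since 45711121 − 345·132496 = 1)
(x_2, y_2) = (6761·6761 + 345·364·364, 6761·364 + 364·6761) = (91422241, 4922008)
(x_3, y_3) = (6761·91422241 + 345·364·4922008, 6761·4922008 + 364·91422241) = (1236211536041, 66555391812)
(x_4, y_4) = (6761·1236211536041 + 345·364·66555391812, 6761·66555391812 + 364·1236211536041) = (16716052298924161, 899962003159856)
(x_5, y_5) = (6761·16716052298924161 + 345·364·899962003159856, 6761·899962003159856 + 364·16716052298924161) = (226034457949840969001, 12169286140172181020)

6761 364
91422241 4922008
1236211536041 66555391812
16716052298924161 899962003159856
226034457949840969001 12169286140172181020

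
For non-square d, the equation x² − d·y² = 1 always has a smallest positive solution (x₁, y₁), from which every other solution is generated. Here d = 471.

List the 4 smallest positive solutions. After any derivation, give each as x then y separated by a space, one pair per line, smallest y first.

[21; 1,2,2,1,3,…,2,1,42] for √471; ℓ=14 ⇒ convergent index 13
i=0: a=21 ⇒ p=21, q=1
i=1: a=1 ⇒ p=22, q=1
i=2: a=2 ⇒ p=65, q=3
i=3: a=2 ⇒ p=152, q=7
i=4: a=1 ⇒ p=217, q=10
i=5: a=3 ⇒ p=803, q=37
i=6: a=4 ⇒ p=3429, q=158
i=7: a=14 ⇒ p=48809, q=2249
i=8: a=4 ⇒ p=198665, q=9154
…
i=10: a=1 ⇒ p=843469, q=38865
i=11: a=2 ⇒ p=2331742, q=107441
i=12: a=2 ⇒ p=5506953, q=253747
i=13: a=1 ⇒ p=7838695, q=361188
fundamental: x₁=7838695, y₁=361188  (since 61445139303025 − 471·130456771344 = 1)
k=2:  x_2 = 7838695·7838695+471·361188·361188 = 122890278606049,  y_2 = 7838695·361188+361188·7838695 = 5662485139320
k=3:  x_3 = 7838695·122890278606049+471·361188·5662485139320 = 1926598824915678693415,  y_3 = 7838695·5662485139320+361188·122890278606049 = 88772987898323613612
k=4:  x_4 = 7838695·1926598824915678693415+471·361188·88772987898323613612 = 30204041151744689101078780801,  y_4 = 7838695·88772987898323613612+361188·1926598824915678693415 = 1391728752747293974319493360

7838695 361188
122890278606049 5662485139320
1926598824915678693415 88772987898323613612
30204041151744689101078780801 1391728752747293974319493360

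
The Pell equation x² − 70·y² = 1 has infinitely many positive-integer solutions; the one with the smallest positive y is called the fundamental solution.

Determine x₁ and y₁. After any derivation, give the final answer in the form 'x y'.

√70 = [8; 2,1,2,1,2,16, …], period ℓ=6 (even) → k=5
a_0=8:  p_0=8·1+0=8,  q_0=8·0+1=1
a_1=2:  p_1=2·8+1=17,  q_1=2·1+0=2
…
a_3=2:  p_3=2·25+17=67,  q_3=2·3+2=8
a_4=1:  p_4=1·67+25=92,  q_4=1·8+3=11
a_5=2:  p_5=2·92+67=251,  q_5=2·11+8=30
→ (251, 30).  Check: 251²=63001, 70·30²=63000, difference 1.

251 30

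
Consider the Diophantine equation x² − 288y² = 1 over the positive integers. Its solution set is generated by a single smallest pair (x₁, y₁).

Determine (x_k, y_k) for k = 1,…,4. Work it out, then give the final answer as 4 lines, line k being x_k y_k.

√288 = [16; 1,32, …], period ℓ=2 (even) → k=1
i=0: a=16 ⇒ p=16, q=1
i=1: a=1 ⇒ p=17, q=1
(x₁, y₁) = (17, 1);  17² − 288·1² = 1 ✓
(x_2, y_2) = (17·17 + 288·1·1, 17·1 + 1·17) = (577, 34)
(x_3, y_3) = (17·577 + 288·1·34, 17·34 + 1·577) = (19601, 1155)
(x_4, y_4) = (17·19601 + 288·1·1155, 17·1155 + 1·19601) = (665857, 39236)

17 1
577 34
19601 1155
665857 39236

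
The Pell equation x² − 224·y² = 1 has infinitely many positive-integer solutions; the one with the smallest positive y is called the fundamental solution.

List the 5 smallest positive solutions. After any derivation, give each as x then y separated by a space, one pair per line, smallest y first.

d=224: √d = [14; 1,28] (ℓ=2, even), read p_1/q_1
a_0=14:  p_0=14·1+0=14,  q_0=14·0+1=1
a_1=1:  p_1=1·14+1=15,  q_1=1·1+0=1
fundamental: x₁=15, y₁=1  (since 225 − 224·1 = 1)
(x_2, y_2) = (15·15 + 224·1·1, 15·1 + 1·15) = (449, 30)
(x_3, y_3) = (15·449 + 224·1·30, 15·30 + 1·449) = (13455, 899)
(x_4, y_4) = (15·13455 + 224·1·899, 15·899 + 1·13455) = (403201, 26940)
(x_5, y_5) = (15·403201 + 224·1·26940, 15·26940 + 1·403201) = (12082575, 807301)

15 1
449 30
13455 899
403201 26940
12082575 807301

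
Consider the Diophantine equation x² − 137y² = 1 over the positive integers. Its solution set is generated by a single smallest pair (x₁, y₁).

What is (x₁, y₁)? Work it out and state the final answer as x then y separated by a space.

6083073 519712

d=137: √d = [11; 1,2,2,1,1,2,2,1,22] (ℓ=9, odd), read p_17/q_17
a_0=11:  p_0=11·1+0=11,  q_0=11·0+1=1
…
a_2=2:  p_2=2·12+11=35,  q_2=2·1+1=3
…
a_5=1:  p_5=1·117+82=199,  q_5=1·10+7=17
…
a_7=2:  p_7=2·515+199=1229,  q_7=2·44+17=105
a_8=1:  p_8=1·1229+515=1744,  q_8=1·105+44=149
a_9=22:  p_9=22·1744+1229=39597,  q_9=22·149+105=3383
…
a_11=2:  p_11=2·41341+39597=122279,  q_11=2·3532+3383=10447
…
a_13=1:  p_13=1·285899+122279=408178,  q_13=1·24426+10447=34873
…
a_16=2:  p_16=2·1796332+694077=4286741,  q_16=2·153471+59299=366241
a_17=1:  p_17=1·4286741+1796332=6083073,  q_17=1·366241+153471=519712
→ (6083073, 519712).  Check: 6083073²=37003777123329, 137·519712²=37003777123328, difference 1.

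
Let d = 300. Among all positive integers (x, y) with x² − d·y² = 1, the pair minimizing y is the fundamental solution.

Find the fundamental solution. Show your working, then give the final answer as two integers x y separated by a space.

d=300: √d = [17; 3,8,3,34] (ℓ=4, even), read p_3/q_3
i=0: a=17 ⇒ p=17, q=1
…
i=2: a=8 ⇒ p=433, q=25
i=3: a=3 ⇒ p=1351, q=78
→ (1351, 78).  Check: 1351²=1825201, 300·78²=1825200, difference 1.

1351 78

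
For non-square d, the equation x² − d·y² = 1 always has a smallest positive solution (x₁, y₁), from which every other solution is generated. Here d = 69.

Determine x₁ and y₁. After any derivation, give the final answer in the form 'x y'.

√69 → a₀=8, period (3,3,1,4,1,3,3,16); ℓ=8 even so k=7
a_0=8:  p_0=8·1+0=8,  q_0=8·0+1=1
a_1=3:  p_1=3·8+1=25,  q_1=3·1+0=3
a_2=3:  p_2=3·25+8=83,  q_2=3·3+1=10
…
a_4=4:  p_4=4·108+83=515,  q_4=4·13+10=62
a_5=1:  p_5=1·515+108=623,  q_5=1·62+13=75
a_6=3:  p_6=3·623+515=2384,  q_6=3·75+62=287
a_7=3:  p_7=3·2384+623=7775,  q_7=3·287+75=936
→ (7775, 936).  Check: 7775²=60450625, 69·936²=60450624, difference 1.

7775 936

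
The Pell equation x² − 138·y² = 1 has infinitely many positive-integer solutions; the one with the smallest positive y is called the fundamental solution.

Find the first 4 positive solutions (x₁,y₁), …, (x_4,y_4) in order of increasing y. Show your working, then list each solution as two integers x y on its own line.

d=138: √d = [11; 1,2,1,22] (ℓ=4, even), read p_3/q_3
a_0=11:  p_0=11·1+0=11,  q_0=11·0+1=1
…
a_2=2:  p_2=2·12+11=35,  q_2=2·1+1=3
a_3=1:  p_3=1·35+12=47,  q_3=1·3+1=4
(x₁, y₁) = (47, 4);  47² − 138·4² = 1 ✓
n=2: (47,4)∘(47,4) = (47·47+138·4·4, 47·4+4·47) = (4417,376)
n=3: (4417,376)∘(47,4) = (47·4417+138·4·376, 47·376+4·4417) = (415151,35340)
n=4: (415151,35340)∘(47,4) = (47·415151+138·4·35340, 47·35340+4·415151) = (39019777,3321584)

47 4
4417 376
415151 35340
39019777 3321584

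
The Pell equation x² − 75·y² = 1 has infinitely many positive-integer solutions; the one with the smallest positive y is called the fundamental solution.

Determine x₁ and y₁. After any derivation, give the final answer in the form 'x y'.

[8; 1,1,1,16] for √75; ℓ=4 ⇒ convergent index 3
a_0=8:  p_0=8·1+0=8,  q_0=8·0+1=1
a_1=1:  p_1=1·8+1=9,  q_1=1·1+0=1
a_2=1:  p_2=1·9+8=17,  q_2=1·1+1=2
a_3=1:  p_3=1·17+9=26,  q_3=1·2+1=3
(x₁, y₁) = (26, 3);  26² − 75·3² = 1 ✓

26 3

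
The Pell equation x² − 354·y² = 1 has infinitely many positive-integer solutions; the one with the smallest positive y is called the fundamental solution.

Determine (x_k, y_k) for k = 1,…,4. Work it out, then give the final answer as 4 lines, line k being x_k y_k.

√354 = [18; 1,4,2,2,18,2,2,4,1,36, …], period ℓ=10 (even) → k=9
k=0  a_k=18  p_k/q_k = 18/1
…
k=6  a_k=2  p_k/q_k = 19210/1021
k=7  a_k=2  p_k/q_k = 47771/2539
k=8  a_k=4  p_k/q_k = 210294/11177
k=9  a_k=1  p_k/q_k = 258065/13716
→ (258065, 13716).  Check: 258065²=66597544225, 354·13716²=66597544224, difference 1.
(258065+13716√354)^2 = 133195088449 + 7079239080√354
(258065+13716√354)^3 = 68745981000924305 + 3653807666346684√354
(258065+13716√354)^4 = 35481863173873866451201 + 1885839750824434773840√354

258065 13716
133195088449 7079239080
68745981000924305 3653807666346684
35481863173873866451201 1885839750824434773840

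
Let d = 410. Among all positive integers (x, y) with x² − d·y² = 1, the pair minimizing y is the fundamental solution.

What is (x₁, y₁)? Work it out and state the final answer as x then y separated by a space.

√410 → a₀=20, period (4,40); ℓ=2 even so k=1
step 0: (20, 1)  from 20·(1,0) + (0,1)
step 1: (81, 4)  from 4·(20,1) + (1,0)
→ (81, 4).  Check: 81²=6561, 410·4²=6560, difference 1.

81 4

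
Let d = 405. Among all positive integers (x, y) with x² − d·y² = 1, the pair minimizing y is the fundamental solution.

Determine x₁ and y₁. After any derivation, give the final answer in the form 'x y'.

[20; 8,40] for √405; ℓ=2 ⇒ convergent index 1
step 0: (20, 1)  from 20·(1,0) + (0,1)
step 1: (161, 8)  from 8·(20,1) + (1,0)
→ (161, 8).  Check: 161²=25921, 405·8²=25920, difference 1.

161 8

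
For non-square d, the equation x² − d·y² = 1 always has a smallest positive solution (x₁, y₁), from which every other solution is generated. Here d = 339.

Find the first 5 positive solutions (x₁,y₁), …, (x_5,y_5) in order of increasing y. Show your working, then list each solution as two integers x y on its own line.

97970 5321
19196241799 1042596740
3761311617998090 204286405230279
736991398411349512801 40027878239778270520
144406094600958511920229850 7843062462097867920458521

[18; 2,2,2,1,17,1,2,2,2,36] for √339; ℓ=10 ⇒ convergent index 9
i=0: a=18 ⇒ p=18, q=1
i=1: a=2 ⇒ p=37, q=2
i=2: a=2 ⇒ p=92, q=5
…
i=4: a=1 ⇒ p=313, q=17
…
i=7: a=2 ⇒ p=17252, q=937
i=8: a=2 ⇒ p=40359, q=2192
i=9: a=2 ⇒ p=97970, q=5321
→ (97970, 5321).  Check: 97970²=9598120900, 339·5321²=9598120899, difference 1.
n=2: (97970,5321)∘(97970,5321) = (97970·97970+339·5321·5321, 97970·5321+5321·97970) = (19196241799,1042596740)
n=3: (19196241799,1042596740)∘(97970,5321) = (97970·19196241799+339·5321·1042596740, 97970·1042596740+5321·19196241799) = (3761311617998090,204286405230279)
n=4: (3761311617998090,204286405230279)∘(97970,5321) = (97970·3761311617998090+339·5321·204286405230279, 97970·204286405230279+5321·3761311617998090) = (736991398411349512801,40027878239778270520)
n=5: (736991398411349512801,40027878239778270520)∘(97970,5321) = (97970·736991398411349512801+339·5321·40027878239778270520, 97970·40027878239778270520+5321·736991398411349512801) = (144406094600958511920229850,7843062462097867920458521)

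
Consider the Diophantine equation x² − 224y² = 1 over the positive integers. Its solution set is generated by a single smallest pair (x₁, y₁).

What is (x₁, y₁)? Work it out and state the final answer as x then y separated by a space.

d=224: √d = [14; 1,28] (ℓ=2, even), read p_1/q_1
i=0: a=14 ⇒ p=14, q=1
i=1: a=1 ⇒ p=15, q=1
(x₁, y₁) = (15, 1);  15² − 224·1² = 1 ✓

15 1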